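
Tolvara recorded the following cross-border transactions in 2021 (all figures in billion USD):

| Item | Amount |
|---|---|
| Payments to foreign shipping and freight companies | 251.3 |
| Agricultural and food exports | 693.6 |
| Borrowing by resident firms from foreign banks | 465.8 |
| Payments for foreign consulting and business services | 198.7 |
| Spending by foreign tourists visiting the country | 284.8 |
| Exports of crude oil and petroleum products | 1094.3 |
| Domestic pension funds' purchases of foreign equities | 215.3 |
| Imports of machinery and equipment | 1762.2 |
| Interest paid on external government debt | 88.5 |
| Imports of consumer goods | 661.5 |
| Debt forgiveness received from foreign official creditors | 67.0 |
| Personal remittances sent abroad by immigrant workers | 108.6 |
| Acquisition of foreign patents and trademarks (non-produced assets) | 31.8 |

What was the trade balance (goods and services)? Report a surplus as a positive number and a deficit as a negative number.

-801.0

Goods: 1094.3 + 693.6 - 661.5 - 1762.2 = -635.8
Services: -251.3 + 284.8 - 198.7 = -165.2
Trade balance = -635.8 + (-165.2) = -801.0
(Excluded from the trade balance — financial account: borrowing by resident firms from foreign banks 465.8, domestic pension funds' purchases of foreign equities 215.3; primary income: interest paid on external government debt 88.5; capital account: debt forgiveness received from foreign official creditors 67.0, acquisition of foreign patents and trademarks (non-produced assets) 31.8; secondary income: personal remittances sent abroad by immigrant workers 108.6.)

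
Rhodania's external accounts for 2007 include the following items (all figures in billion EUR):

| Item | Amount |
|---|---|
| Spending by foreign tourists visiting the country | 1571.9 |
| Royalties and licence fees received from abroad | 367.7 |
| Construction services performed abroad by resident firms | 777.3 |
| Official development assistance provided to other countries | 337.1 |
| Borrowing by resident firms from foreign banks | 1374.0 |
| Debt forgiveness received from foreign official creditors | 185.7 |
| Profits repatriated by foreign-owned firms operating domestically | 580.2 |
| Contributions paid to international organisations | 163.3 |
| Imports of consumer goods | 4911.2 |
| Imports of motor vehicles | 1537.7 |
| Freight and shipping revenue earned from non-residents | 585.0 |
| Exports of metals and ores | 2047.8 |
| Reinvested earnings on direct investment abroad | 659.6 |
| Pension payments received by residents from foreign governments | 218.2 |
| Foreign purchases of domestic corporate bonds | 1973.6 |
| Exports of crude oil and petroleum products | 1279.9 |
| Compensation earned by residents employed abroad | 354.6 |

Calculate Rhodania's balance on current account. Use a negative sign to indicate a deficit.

Goods: -1537.7 + 1279.9 + 2047.8 - 4911.2 = -3121.2
Services: 585.0 + 777.3 + 1571.9 + 367.7 = 3301.9
Primary income: -580.2 + 659.6 + 354.6 = 434.0
Secondary income: -163.3 - 337.1 + 218.2 = -282.2
Current account = (-3121.2) + 3301.9 + 434.0 + (-282.2) = 332.5
(Excluded from the current account — financial account: borrowing by resident firms from foreign banks 1374.0, foreign purchases of domestic corporate bonds 1973.6; capital account: debt forgiveness received from foreign official creditors 185.7.)

332.5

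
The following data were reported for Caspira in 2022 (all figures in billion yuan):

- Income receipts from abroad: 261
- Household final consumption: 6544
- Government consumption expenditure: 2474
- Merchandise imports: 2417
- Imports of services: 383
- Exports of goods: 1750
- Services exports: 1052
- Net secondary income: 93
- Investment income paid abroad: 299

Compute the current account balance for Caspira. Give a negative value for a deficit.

Goods balance = 1750 - 2417 = -667
Services balance = 1052 - 383 = 669
Trade balance (goods + services) = -667 + 669 = 2
Net primary income = 261 - 299 = -38
Net secondary income = 93
Current account = 2 + (-38) + 93 = 57

57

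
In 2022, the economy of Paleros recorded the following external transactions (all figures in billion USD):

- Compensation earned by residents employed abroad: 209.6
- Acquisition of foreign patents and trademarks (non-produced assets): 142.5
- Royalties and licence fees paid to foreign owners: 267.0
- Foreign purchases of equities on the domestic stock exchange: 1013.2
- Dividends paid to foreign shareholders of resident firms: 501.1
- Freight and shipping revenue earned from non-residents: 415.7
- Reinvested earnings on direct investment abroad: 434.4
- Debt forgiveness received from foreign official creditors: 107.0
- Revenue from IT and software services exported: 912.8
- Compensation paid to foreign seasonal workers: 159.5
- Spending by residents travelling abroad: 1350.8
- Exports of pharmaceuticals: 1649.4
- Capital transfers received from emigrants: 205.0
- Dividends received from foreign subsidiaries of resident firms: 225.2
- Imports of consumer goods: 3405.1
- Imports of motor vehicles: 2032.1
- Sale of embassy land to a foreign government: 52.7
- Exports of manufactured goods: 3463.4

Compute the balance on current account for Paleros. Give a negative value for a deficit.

-405.1

Goods: 3463.4 - 3405.1 - 2032.1 + 1649.4 = -324.4
Services: 912.8 - 1350.8 + 415.7 - 267.0 = -289.3
Primary income: 225.2 - 159.5 + 209.6 - 501.1 + 434.4 = 208.6
Current account = (-324.4) + (-289.3) + 208.6 = -405.1
(Excluded from the current account — capital account: acquisition of foreign patents and trademarks (non-produced assets) 142.5, debt forgiveness received from foreign official creditors 107.0, capital transfers received from emigrants 205.0, sale of embassy land to a foreign government 52.7; financial account: foreign purchases of equities on the domestic stock exchange 1013.2.)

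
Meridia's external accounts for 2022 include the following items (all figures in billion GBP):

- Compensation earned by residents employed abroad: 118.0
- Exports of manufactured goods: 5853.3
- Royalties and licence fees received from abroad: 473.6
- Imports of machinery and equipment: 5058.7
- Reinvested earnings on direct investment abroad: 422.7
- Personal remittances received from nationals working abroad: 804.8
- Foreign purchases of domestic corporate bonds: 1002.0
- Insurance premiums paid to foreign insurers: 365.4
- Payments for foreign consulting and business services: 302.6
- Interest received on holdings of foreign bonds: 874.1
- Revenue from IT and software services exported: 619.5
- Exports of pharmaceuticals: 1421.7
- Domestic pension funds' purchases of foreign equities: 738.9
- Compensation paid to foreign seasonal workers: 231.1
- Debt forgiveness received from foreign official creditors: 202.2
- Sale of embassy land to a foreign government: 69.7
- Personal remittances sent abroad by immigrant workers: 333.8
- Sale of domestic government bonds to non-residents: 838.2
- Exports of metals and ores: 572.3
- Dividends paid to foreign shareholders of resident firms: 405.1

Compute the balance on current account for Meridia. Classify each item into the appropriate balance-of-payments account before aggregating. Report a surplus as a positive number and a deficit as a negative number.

Goods: -5058.7 + 572.3 + 5853.3 + 1421.7 = 2788.6
Services: 619.5 + 473.6 - 365.4 - 302.6 = 425.1
Primary income: 118.0 + 422.7 - 231.1 + 874.1 - 405.1 = 778.6
Secondary income: 804.8 - 333.8 = 471.0
Current account = 2788.6 + 425.1 + 778.6 + 471.0 = 4463.3
(Excluded from the current account — financial account: foreign purchases of domestic corporate bonds 1002.0, domestic pension funds' purchases of foreign equities 738.9, sale of domestic government bonds to non-residents 838.2; capital account: debt forgiveness received from foreign official creditors 202.2, sale of embassy land to a foreign government 69.7.)

4463.3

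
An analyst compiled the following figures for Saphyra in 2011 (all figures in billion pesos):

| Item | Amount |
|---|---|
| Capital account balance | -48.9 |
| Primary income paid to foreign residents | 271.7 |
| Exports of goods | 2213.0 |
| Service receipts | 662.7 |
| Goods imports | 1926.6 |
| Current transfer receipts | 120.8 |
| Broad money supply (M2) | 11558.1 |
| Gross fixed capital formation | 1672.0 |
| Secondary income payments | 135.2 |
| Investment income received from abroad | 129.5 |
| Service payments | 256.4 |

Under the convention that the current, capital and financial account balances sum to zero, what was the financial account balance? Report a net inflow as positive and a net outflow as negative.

-487.2

Goods balance = 2213.0 - 1926.6 = 286.4
Services balance = 662.7 - 256.4 = 406.3
Trade balance (goods + services) = 286.4 + 406.3 = 692.7
Net primary income = 129.5 - 271.7 = -142.2
Net secondary income = 120.8 - 135.2 = -14.4
Current account = 692.7 + (-142.2) + (-14.4) = 536.1
Financial account = -(536.1 + (-48.9)) = -487.2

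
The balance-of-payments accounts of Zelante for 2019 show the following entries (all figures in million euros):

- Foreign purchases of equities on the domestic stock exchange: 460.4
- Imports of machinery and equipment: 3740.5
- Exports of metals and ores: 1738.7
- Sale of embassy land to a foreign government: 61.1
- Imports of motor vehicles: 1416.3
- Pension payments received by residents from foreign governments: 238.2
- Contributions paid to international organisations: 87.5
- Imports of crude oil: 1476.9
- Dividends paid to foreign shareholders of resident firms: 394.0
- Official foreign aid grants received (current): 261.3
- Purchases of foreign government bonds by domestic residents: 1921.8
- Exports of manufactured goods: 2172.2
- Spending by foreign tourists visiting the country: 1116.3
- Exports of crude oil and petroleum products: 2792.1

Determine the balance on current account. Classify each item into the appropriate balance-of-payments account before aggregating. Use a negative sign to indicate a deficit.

1203.6

Goods: -3740.5 + 1738.7 + 2792.1 - 1476.9 - 1416.3 + 2172.2 = 69.3
Services: 1116.3
Primary income: -394.0
Secondary income: 238.2 + 261.3 - 87.5 = 412.0
Current account = 69.3 + 1116.3 + (-394.0) + 412.0 = 1203.6
(Excluded from the current account — financial account: foreign purchases of equities on the domestic stock exchange 460.4, purchases of foreign government bonds by domestic residents 1921.8; capital account: sale of embassy land to a foreign government 61.1.)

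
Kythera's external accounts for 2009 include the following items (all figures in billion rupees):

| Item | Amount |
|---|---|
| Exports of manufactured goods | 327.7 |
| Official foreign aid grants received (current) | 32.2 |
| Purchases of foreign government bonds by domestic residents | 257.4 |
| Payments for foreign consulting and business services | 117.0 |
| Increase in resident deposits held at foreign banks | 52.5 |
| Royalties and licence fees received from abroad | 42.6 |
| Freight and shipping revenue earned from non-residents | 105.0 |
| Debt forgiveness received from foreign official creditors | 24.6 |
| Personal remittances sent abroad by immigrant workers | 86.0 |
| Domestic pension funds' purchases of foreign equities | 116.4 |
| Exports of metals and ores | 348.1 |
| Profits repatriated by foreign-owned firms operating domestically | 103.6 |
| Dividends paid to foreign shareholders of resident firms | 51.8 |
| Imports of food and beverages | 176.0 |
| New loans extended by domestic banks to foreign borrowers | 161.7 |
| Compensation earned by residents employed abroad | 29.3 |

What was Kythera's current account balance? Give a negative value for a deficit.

350.5

Goods: 348.1 - 176.0 + 327.7 = 499.8
Services: 105.0 - 117.0 + 42.6 = 30.6
Primary income: 29.3 - 103.6 - 51.8 = -126.1
Secondary income: -86.0 + 32.2 = -53.8
Current account = 499.8 + 30.6 + (-126.1) + (-53.8) = 350.5
(Excluded from the current account — financial account: purchases of foreign government bonds by domestic residents 257.4, increase in resident deposits held at foreign banks 52.5, domestic pension funds' purchases of foreign equities 116.4, new loans extended by domestic banks to foreign borrowers 161.7; capital account: debt forgiveness received from foreign official creditors 24.6.)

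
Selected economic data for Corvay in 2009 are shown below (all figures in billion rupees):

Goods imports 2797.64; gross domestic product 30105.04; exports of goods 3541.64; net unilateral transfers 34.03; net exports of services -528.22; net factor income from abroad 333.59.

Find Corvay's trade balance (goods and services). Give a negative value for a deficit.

Goods balance = 3541.64 - 2797.64 = 744.00
Services balance = -528.22
Trade balance (goods + services) = 744.00 + (-528.22) = 215.78

215.78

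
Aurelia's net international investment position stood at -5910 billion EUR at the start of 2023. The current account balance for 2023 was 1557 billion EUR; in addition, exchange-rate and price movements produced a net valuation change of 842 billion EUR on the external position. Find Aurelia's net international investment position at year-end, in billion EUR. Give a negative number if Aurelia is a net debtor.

Change in NIIP = current account + net valuation change = 1557 + 842 = 2399
End-of-year NIIP = -5910 + 2399 = -3511

-3511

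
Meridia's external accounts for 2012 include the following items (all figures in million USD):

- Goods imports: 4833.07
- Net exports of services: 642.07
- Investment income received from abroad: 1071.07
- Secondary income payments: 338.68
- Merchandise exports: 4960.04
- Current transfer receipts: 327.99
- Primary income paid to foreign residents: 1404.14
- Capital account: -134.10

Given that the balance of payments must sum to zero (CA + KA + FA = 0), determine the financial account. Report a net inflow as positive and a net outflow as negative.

Goods balance = 4960.04 - 4833.07 = 126.97
Services balance = 642.07
Trade balance (goods + services) = 126.97 + 642.07 = 769.04
Net primary income = 1071.07 - 1404.14 = -333.07
Net secondary income = 327.99 - 338.68 = -10.69
Current account = 769.04 + (-333.07) + (-10.69) = 425.28
Financial account = -(425.28 + (-134.10)) = -291.18

-291.18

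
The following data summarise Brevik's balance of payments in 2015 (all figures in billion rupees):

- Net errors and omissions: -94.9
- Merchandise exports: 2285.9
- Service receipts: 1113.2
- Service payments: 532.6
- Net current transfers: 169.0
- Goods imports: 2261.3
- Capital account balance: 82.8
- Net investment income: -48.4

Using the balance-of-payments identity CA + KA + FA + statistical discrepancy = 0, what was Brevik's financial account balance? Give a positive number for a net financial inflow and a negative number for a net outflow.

-713.7

Goods balance = 2285.9 - 2261.3 = 24.6
Services balance = 1113.2 - 532.6 = 580.6
Trade balance (goods + services) = 24.6 + 580.6 = 605.2
Net primary income = -48.4
Net secondary income = 169.0
Current account = 605.2 + (-48.4) + 169.0 = 725.8
Financial account = -(725.8 + 82.8 + (-94.9)) = -713.7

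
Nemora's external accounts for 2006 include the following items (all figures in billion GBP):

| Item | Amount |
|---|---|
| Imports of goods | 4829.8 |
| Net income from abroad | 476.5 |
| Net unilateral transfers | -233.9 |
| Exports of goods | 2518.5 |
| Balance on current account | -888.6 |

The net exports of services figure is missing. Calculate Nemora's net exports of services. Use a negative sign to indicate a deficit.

1180.1

Current account = goods balance + services balance + net primary income + net secondary income
Sum of the known components = -2068.7
Net exports of services = CA - (known components) = -888.6 - (-2068.7) = 1180.1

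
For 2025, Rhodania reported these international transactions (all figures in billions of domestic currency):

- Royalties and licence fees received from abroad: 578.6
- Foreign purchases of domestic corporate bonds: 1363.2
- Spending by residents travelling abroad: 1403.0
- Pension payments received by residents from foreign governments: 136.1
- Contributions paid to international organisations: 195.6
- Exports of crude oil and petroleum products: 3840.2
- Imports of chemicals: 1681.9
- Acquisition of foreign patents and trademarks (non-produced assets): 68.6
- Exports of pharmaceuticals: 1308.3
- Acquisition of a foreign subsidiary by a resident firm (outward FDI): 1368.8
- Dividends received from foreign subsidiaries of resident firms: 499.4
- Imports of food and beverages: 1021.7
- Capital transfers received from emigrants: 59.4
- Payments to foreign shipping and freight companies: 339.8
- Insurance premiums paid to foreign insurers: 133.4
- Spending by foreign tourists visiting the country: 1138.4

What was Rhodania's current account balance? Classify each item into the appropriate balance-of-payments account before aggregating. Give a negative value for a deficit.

Goods: -1681.9 + 1308.3 + 3840.2 - 1021.7 = 2444.9
Services: 578.6 - 1403.0 - 133.4 - 339.8 + 1138.4 = -159.2
Primary income: 499.4
Secondary income: 136.1 - 195.6 = -59.5
Current account = 2444.9 + (-159.2) + 499.4 + (-59.5) = 2725.6
(Excluded from the current account — financial account: foreign purchases of domestic corporate bonds 1363.2, acquisition of a foreign subsidiary by a resident firm (outward FDI) 1368.8; capital account: acquisition of foreign patents and trademarks (non-produced assets) 68.6, capital transfers received from emigrants 59.4.)

2725.6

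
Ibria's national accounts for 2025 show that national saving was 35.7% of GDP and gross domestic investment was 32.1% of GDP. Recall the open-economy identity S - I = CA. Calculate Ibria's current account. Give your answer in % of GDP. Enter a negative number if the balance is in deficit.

3.6

CA = S - I = 35.7 - 32.1 = 3.6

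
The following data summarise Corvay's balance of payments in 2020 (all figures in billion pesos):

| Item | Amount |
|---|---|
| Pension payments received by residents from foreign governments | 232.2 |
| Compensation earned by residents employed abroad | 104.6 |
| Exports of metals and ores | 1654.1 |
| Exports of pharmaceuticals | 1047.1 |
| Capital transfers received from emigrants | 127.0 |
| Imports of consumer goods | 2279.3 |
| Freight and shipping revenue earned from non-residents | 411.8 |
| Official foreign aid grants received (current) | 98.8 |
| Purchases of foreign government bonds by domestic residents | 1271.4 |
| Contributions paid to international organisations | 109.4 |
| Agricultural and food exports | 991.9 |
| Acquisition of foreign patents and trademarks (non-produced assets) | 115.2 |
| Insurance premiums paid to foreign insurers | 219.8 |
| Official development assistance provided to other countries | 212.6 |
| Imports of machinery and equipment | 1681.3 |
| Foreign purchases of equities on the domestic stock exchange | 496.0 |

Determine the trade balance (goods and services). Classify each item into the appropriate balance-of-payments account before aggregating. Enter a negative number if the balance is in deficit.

Goods: 1654.1 + 991.9 + 1047.1 - 1681.3 - 2279.3 = -267.5
Services: -219.8 + 411.8 = 192.0
Trade balance = -267.5 + 192.0 = -75.5
(Excluded from the trade balance — secondary income: pension payments received by residents from foreign governments 232.2, official foreign aid grants received (current) 98.8, contributions paid to international organisations 109.4, official development assistance provided to other countries 212.6; primary income: compensation earned by residents employed abroad 104.6; capital account: capital transfers received from emigrants 127.0, acquisition of foreign patents and trademarks (non-produced assets) 115.2; financial account: purchases of foreign government bonds by domestic residents 1271.4, foreign purchases of equities on the domestic stock exchange 496.0.)

-75.5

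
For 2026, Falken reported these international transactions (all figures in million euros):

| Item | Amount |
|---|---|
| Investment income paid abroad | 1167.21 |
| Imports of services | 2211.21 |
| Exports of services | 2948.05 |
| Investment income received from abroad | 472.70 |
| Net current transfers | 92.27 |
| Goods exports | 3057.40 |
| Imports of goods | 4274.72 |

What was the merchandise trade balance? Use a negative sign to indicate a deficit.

-1217.32

Goods balance = 3057.40 - 4274.72 = -1217.32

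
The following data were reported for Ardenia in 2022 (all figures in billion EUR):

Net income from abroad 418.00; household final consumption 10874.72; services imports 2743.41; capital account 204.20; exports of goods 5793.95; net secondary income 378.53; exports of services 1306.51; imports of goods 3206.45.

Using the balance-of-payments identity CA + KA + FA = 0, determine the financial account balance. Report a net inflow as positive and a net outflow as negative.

Goods balance = 5793.95 - 3206.45 = 2587.50
Services balance = 1306.51 - 2743.41 = -1436.90
Trade balance (goods + services) = 2587.50 + (-1436.90) = 1150.60
Net primary income = 418.00
Net secondary income = 378.53
Current account = 1150.60 + 418.00 + 378.53 = 1947.13
Financial account = -(1947.13 + 204.20) = -2151.33

-2151.33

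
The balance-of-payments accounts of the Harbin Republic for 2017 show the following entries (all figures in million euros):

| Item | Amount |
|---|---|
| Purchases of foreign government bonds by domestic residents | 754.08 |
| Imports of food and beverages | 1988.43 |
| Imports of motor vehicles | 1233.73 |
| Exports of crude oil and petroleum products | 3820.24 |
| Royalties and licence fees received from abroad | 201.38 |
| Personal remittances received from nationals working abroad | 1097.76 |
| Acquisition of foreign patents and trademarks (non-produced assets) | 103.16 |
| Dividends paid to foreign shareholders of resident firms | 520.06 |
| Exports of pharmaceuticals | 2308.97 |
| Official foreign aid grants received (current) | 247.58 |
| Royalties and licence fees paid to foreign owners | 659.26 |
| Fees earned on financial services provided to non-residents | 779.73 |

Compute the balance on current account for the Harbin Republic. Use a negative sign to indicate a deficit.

Goods: 2308.97 - 1233.73 - 1988.43 + 3820.24 = 2907.05
Services: 201.38 + 779.73 - 659.26 = 321.85
Primary income: -520.06
Secondary income: 1097.76 + 247.58 = 1345.34
Current account = 2907.05 + 321.85 + (-520.06) + 1345.34 = 4054.18
(Excluded from the current account — financial account: purchases of foreign government bonds by domestic residents 754.08; capital account: acquisition of foreign patents and trademarks (non-produced assets) 103.16.)

4054.18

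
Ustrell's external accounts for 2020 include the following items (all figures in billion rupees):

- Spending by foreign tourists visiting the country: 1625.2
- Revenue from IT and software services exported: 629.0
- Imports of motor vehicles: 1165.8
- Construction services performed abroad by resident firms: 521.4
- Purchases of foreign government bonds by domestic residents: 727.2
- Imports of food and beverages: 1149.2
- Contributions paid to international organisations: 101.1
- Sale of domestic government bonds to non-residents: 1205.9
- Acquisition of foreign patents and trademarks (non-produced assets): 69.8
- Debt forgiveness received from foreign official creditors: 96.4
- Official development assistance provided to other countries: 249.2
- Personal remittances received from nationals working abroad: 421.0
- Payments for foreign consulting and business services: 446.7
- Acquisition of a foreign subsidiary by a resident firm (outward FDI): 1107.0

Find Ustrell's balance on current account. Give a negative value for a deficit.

Goods: -1165.8 - 1149.2 = -2315.0
Services: 1625.2 + 521.4 + 629.0 - 446.7 = 2328.9
Secondary income: 421.0 - 249.2 - 101.1 = 70.7
Current account = (-2315.0) + 2328.9 + 70.7 = 84.6
(Excluded from the current account — financial account: purchases of foreign government bonds by domestic residents 727.2, sale of domestic government bonds to non-residents 1205.9, acquisition of a foreign subsidiary by a resident firm (outward FDI) 1107.0; capital account: acquisition of foreign patents and trademarks (non-produced assets) 69.8, debt forgiveness received from foreign official creditors 96.4.)

84.6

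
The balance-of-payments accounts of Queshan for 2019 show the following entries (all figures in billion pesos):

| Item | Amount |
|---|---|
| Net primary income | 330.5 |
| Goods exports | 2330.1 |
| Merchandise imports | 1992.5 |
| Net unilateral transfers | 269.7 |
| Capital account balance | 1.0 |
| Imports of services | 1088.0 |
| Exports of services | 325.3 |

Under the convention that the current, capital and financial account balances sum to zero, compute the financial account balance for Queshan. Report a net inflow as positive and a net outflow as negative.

Goods balance = 2330.1 - 1992.5 = 337.6
Services balance = 325.3 - 1088.0 = -762.7
Trade balance (goods + services) = 337.6 + (-762.7) = -425.1
Net primary income = 330.5
Net secondary income = 269.7
Current account = -425.1 + 330.5 + 269.7 = 175.1
Financial account = -(175.1 + 1.0) = -176.1

-176.1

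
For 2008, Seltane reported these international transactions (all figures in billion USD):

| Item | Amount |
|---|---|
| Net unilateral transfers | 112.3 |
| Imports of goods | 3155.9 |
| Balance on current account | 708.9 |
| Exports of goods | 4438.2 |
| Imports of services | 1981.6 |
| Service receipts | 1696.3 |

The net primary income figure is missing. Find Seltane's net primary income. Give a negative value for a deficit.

-400.4

Current account = goods balance + services balance + net primary income + net secondary income
Sum of the known components = 1109.3
Net primary income = CA - (known components) = 708.9 - 1109.3 = -400.4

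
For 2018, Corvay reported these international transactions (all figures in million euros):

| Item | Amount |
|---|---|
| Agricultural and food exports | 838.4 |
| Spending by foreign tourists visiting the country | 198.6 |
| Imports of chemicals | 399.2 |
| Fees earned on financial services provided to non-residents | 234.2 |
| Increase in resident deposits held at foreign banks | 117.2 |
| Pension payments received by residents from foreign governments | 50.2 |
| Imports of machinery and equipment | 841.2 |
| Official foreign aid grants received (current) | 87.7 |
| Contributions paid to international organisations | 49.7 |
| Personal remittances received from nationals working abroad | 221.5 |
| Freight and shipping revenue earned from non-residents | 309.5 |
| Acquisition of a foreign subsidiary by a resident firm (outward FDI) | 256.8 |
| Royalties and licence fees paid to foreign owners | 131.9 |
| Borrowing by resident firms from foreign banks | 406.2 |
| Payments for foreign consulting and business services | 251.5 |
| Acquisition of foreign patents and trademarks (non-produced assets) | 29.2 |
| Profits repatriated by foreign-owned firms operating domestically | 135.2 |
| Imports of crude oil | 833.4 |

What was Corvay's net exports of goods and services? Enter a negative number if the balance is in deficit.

-876.5

Goods: -833.4 - 399.2 - 841.2 + 838.4 = -1235.4
Services: -251.5 + 198.6 + 309.5 - 131.9 + 234.2 = 358.9
Trade balance = -1235.4 + 358.9 = -876.5
(Excluded from the trade balance — financial account: increase in resident deposits held at foreign banks 117.2, acquisition of a foreign subsidiary by a resident firm (outward FDI) 256.8, borrowing by resident firms from foreign banks 406.2; secondary income: pension payments received by residents from foreign governments 50.2, official foreign aid grants received (current) 87.7, contributions paid to international organisations 49.7, personal remittances received from nationals working abroad 221.5; capital account: acquisition of foreign patents and trademarks (non-produced assets) 29.2; primary income: profits repatriated by foreign-owned firms operating domestically 135.2.)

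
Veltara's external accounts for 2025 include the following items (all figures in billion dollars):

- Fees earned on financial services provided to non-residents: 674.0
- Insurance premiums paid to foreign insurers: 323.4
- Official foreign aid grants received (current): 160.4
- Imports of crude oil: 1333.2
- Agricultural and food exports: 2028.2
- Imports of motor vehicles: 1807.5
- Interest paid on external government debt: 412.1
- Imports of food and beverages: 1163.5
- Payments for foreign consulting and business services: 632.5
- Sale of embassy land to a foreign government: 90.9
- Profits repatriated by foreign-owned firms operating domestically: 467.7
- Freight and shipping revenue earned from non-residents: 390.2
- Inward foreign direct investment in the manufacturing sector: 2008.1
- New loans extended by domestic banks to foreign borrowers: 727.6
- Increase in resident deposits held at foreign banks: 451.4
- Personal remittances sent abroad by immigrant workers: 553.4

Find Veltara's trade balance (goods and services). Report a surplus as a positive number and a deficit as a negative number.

Goods: -1807.5 - 1333.2 + 2028.2 - 1163.5 = -2276.0
Services: -323.4 + 390.2 + 674.0 - 632.5 = 108.3
Trade balance = -2276.0 + 108.3 = -2167.7
(Excluded from the trade balance — secondary income: official foreign aid grants received (current) 160.4, personal remittances sent abroad by immigrant workers 553.4; primary income: interest paid on external government debt 412.1, profits repatriated by foreign-owned firms operating domestically 467.7; capital account: sale of embassy land to a foreign government 90.9; financial account: inward foreign direct investment in the manufacturing sector 2008.1, new loans extended by domestic banks to foreign borrowers 727.6, increase in resident deposits held at foreign banks 451.4.)

-2167.7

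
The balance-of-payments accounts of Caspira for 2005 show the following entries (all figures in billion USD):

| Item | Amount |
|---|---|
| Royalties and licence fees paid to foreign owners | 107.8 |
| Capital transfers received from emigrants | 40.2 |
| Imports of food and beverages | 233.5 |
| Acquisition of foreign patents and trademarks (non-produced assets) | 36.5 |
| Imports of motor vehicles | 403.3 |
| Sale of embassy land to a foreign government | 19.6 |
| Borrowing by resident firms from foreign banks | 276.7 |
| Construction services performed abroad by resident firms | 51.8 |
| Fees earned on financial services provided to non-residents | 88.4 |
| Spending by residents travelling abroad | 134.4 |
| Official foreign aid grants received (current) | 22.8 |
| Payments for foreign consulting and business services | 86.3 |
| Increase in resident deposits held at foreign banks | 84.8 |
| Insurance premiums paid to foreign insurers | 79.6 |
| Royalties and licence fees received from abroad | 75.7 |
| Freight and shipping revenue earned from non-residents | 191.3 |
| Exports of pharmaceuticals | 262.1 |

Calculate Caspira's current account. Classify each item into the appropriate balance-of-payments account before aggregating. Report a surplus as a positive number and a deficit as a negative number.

-352.8

Goods: 262.1 - 233.5 - 403.3 = -374.7
Services: 75.7 - 86.3 - 134.4 + 88.4 + 51.8 - 79.6 - 107.8 + 191.3 = -0.9
Secondary income: 22.8
Current account = (-374.7) + (-0.9) + 22.8 = -352.8
(Excluded from the current account — capital account: capital transfers received from emigrants 40.2, acquisition of foreign patents and trademarks (non-produced assets) 36.5, sale of embassy land to a foreign government 19.6; financial account: borrowing by resident firms from foreign banks 276.7, increase in resident deposits held at foreign banks 84.8.)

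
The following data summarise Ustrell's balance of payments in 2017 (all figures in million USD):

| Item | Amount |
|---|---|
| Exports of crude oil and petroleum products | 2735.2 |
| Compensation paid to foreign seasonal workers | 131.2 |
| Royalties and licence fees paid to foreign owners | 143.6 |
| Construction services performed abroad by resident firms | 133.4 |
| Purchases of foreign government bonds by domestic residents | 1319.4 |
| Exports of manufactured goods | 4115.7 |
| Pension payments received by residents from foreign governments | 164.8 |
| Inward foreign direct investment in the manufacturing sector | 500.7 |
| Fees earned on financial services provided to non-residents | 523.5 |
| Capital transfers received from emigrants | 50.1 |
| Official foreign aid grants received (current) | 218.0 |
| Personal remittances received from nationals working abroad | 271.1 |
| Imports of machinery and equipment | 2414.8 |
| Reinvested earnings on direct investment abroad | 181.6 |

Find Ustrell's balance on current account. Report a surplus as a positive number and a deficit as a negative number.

Goods: 2735.2 - 2414.8 + 4115.7 = 4436.1
Services: -143.6 + 523.5 + 133.4 = 513.3
Primary income: 181.6 - 131.2 = 50.4
Secondary income: 271.1 + 164.8 + 218.0 = 653.9
Current account = 4436.1 + 513.3 + 50.4 + 653.9 = 5653.7
(Excluded from the current account — financial account: purchases of foreign government bonds by domestic residents 1319.4, inward foreign direct investment in the manufacturing sector 500.7; capital account: capital transfers received from emigrants 50.1.)

5653.7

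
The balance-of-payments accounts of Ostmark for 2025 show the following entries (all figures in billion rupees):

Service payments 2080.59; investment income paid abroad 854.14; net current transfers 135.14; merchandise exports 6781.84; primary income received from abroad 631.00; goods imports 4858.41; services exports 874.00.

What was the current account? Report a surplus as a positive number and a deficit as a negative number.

628.84

Goods balance = 6781.84 - 4858.41 = 1923.43
Services balance = 874.00 - 2080.59 = -1206.59
Trade balance (goods + services) = 1923.43 + (-1206.59) = 716.84
Net primary income = 631.00 - 854.14 = -223.14
Net secondary income = 135.14
Current account = 716.84 + (-223.14) + 135.14 = 628.84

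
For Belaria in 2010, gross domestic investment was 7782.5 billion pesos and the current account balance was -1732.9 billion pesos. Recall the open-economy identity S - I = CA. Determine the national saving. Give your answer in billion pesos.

6049.6

S - I = CA (net lending to the rest of the world).
S = I + CA = 7782.5 + (-1732.9) = 6049.6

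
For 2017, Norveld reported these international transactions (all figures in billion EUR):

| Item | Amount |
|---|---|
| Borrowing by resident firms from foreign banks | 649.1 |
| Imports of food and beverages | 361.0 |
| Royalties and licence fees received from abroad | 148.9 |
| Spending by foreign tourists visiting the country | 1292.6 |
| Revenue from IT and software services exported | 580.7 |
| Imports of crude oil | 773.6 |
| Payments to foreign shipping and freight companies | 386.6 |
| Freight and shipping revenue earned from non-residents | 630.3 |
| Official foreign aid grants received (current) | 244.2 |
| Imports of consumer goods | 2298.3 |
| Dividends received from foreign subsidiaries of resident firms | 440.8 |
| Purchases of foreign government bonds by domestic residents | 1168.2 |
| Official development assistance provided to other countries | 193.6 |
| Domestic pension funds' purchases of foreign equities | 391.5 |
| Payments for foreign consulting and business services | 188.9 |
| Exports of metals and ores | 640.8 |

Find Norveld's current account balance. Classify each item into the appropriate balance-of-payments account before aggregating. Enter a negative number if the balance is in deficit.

Goods: -773.6 + 640.8 - 361.0 - 2298.3 = -2792.1
Services: 580.7 + 148.9 - 386.6 + 630.3 + 1292.6 - 188.9 = 2077.0
Primary income: 440.8
Secondary income: -193.6 + 244.2 = 50.6
Current account = (-2792.1) + 2077.0 + 440.8 + 50.6 = -223.7
(Excluded from the current account — financial account: borrowing by resident firms from foreign banks 649.1, purchases of foreign government bonds by domestic residents 1168.2, domestic pension funds' purchases of foreign equities 391.5.)

-223.7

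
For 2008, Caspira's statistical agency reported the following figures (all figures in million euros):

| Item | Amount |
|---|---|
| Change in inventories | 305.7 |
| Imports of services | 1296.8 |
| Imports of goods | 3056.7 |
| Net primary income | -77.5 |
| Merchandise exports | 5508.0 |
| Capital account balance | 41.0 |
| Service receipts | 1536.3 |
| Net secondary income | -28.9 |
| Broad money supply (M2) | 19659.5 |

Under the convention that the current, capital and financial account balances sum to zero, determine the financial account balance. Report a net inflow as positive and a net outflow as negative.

-2625.4

Goods balance = 5508.0 - 3056.7 = 2451.3
Services balance = 1536.3 - 1296.8 = 239.5
Trade balance (goods + services) = 2451.3 + 239.5 = 2690.8
Net primary income = -77.5
Net secondary income = -28.9
Current account = 2690.8 + (-77.5) + (-28.9) = 2584.4
Financial account = -(2584.4 + 41.0) = -2625.4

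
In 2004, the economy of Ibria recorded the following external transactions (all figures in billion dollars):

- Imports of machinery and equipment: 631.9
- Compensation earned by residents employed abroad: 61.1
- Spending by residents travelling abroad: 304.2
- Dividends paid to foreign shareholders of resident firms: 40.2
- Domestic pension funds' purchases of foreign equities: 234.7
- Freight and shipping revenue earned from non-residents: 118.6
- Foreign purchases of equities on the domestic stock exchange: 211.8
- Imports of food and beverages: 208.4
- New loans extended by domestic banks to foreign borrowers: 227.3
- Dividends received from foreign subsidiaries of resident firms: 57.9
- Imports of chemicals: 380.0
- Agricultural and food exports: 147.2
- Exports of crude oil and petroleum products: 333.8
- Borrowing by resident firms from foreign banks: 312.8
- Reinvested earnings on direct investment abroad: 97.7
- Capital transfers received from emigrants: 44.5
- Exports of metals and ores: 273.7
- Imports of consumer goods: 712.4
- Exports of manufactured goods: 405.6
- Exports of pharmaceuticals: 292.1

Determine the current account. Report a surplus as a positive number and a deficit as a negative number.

-489.4

Goods: -631.9 - 712.4 - 208.4 + 405.6 + 333.8 - 380.0 + 147.2 + 292.1 + 273.7 = -480.3
Services: -304.2 + 118.6 = -185.6
Primary income: 57.9 + 97.7 + 61.1 - 40.2 = 176.5
Current account = (-480.3) + (-185.6) + 176.5 = -489.4
(Excluded from the current account — financial account: domestic pension funds' purchases of foreign equities 234.7, foreign purchases of equities on the domestic stock exchange 211.8, new loans extended by domestic banks to foreign borrowers 227.3, borrowing by resident firms from foreign banks 312.8; capital account: capital transfers received from emigrants 44.5.)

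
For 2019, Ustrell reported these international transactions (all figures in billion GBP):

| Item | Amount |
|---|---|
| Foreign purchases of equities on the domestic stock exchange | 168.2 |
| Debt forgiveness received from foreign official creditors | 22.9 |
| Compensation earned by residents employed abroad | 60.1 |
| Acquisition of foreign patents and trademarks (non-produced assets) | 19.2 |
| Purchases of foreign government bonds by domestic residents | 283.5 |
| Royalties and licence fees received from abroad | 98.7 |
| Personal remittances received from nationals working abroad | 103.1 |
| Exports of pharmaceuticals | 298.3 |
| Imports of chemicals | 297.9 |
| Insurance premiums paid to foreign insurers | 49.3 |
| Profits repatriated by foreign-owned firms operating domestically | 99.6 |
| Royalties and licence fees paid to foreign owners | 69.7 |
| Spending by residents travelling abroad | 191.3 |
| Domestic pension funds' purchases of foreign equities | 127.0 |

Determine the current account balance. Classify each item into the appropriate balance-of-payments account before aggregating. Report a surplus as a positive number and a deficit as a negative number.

Goods: 298.3 - 297.9 = 0.4
Services: 98.7 - 191.3 - 69.7 - 49.3 = -211.6
Primary income: 60.1 - 99.6 = -39.5
Secondary income: 103.1
Current account = 0.4 + (-211.6) + (-39.5) + 103.1 = -147.6
(Excluded from the current account — financial account: foreign purchases of equities on the domestic stock exchange 168.2, purchases of foreign government bonds by domestic residents 283.5, domestic pension funds' purchases of foreign equities 127.0; capital account: debt forgiveness received from foreign official creditors 22.9, acquisition of foreign patents and trademarks (non-produced assets) 19.2.)

-147.6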